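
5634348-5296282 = 338066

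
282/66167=282/66167 = 0.00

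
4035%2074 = 1961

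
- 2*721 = -1442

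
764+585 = 1349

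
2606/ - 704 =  - 4 + 105/352  =  - 3.70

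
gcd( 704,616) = 88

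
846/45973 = 846/45973 =0.02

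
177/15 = 59/5= 11.80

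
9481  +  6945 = 16426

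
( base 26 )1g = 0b101010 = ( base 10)42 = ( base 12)36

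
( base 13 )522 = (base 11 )724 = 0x369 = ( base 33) qf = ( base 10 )873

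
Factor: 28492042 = 2^1*353^1 * 40357^1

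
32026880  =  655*48896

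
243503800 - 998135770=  - 754631970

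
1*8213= 8213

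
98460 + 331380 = 429840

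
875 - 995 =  - 120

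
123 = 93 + 30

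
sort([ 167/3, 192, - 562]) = [-562,  167/3, 192]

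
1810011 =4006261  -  2196250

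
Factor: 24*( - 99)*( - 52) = 2^5*3^3*11^1 * 13^1 = 123552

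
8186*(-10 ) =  - 81860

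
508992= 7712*66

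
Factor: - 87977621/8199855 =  - 3^( - 2 )*5^ ( - 1 )*47^( - 1)* 2753^1*3877^(-1)*31957^1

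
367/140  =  367/140=2.62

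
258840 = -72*( - 3595 )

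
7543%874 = 551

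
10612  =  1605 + 9007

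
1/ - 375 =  - 1+ 374/375 = -0.00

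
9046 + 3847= 12893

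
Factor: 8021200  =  2^4*5^2 * 11^1*1823^1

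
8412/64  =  131+7/16 = 131.44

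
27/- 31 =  - 1 + 4/31 = - 0.87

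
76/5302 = 38/2651 = 0.01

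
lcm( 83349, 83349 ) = 83349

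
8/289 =8/289 =0.03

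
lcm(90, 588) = 8820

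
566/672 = 283/336 = 0.84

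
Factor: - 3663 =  - 3^2* 11^1*37^1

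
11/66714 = 11/66714  =  0.00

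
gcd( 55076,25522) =14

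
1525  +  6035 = 7560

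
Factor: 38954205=3^2*5^1*53^1 * 16333^1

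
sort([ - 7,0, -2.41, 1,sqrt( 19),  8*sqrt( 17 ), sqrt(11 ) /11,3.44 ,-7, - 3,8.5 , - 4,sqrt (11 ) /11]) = [- 7, - 7, - 4,-3,  -  2.41,0 , sqrt(11)/11, sqrt(11)/11,1,3.44,sqrt(19 ) , 8.5 , 8*sqrt(17 )]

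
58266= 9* 6474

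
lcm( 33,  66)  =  66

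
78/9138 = 13/1523 = 0.01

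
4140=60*69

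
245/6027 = 5/123 =0.04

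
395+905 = 1300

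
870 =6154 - 5284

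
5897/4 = 1474+1/4= 1474.25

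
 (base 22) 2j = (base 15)43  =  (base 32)1V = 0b111111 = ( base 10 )63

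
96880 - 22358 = 74522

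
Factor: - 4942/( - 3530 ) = 5^ ( - 1 )*7^1 = 7/5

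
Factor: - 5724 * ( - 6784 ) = 2^9*3^3  *53^2 = 38831616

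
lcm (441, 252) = 1764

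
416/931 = 416/931=0.45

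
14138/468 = 7069/234 = 30.21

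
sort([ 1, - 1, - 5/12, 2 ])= [-1, - 5/12, 1,2]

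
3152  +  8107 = 11259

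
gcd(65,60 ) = 5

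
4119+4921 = 9040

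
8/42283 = 8/42283  =  0.00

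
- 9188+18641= 9453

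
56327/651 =1817/21 = 86.52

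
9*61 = 549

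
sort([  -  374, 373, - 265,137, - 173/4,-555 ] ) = [ - 555,-374,-265,  -  173/4,137,373]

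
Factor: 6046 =2^1*3023^1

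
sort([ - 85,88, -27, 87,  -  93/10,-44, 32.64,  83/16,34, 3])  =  [ - 85, - 44, - 27, - 93/10, 3,83/16,32.64,34,  87,88 ] 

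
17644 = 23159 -5515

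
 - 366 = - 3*122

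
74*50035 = 3702590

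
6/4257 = 2/1419 = 0.00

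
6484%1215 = 409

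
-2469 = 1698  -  4167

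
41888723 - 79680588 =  - 37791865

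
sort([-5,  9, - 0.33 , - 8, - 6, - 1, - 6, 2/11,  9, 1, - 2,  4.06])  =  [ - 8, - 6, - 6,-5, - 2, - 1, - 0.33,  2/11, 1, 4.06,9,9 ]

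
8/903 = 8/903 = 0.01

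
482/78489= 482/78489 = 0.01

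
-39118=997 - 40115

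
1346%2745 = 1346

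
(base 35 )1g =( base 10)51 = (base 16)33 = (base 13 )3C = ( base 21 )29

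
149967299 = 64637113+85330186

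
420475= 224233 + 196242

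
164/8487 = 4/207 = 0.02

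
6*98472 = 590832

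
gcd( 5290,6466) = 2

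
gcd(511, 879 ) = 1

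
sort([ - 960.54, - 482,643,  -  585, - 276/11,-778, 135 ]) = [-960.54, - 778, - 585,-482, - 276/11,135,  643]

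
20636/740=27+164/185  =  27.89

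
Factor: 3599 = 59^1*61^1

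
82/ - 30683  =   - 1  +  30601/30683 = - 0.00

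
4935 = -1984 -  - 6919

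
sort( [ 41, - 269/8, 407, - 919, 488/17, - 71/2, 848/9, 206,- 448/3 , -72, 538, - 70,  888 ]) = [-919, - 448/3,-72,  -  70,-71/2, - 269/8, 488/17, 41, 848/9,206, 407  ,  538 , 888 ]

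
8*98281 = 786248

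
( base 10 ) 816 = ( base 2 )1100110000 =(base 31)QA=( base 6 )3440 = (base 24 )1A0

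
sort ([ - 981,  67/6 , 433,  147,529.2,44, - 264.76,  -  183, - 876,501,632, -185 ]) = [ - 981, - 876, - 264.76, - 185, - 183, 67/6, 44 , 147, 433,501,529.2, 632]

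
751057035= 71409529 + 679647506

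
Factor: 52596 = 2^2 *3^3 * 487^1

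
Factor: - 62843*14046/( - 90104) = 2^ ( - 2)*3^1*7^( - 1)*11^1*29^1 * 197^1*1609^( - 1)*2341^1 = 441346389/45052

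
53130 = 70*759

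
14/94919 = 14/94919 =0.00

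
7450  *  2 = 14900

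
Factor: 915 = 3^1*5^1*61^1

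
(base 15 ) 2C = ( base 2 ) 101010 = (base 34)18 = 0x2a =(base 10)42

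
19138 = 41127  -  21989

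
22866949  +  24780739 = 47647688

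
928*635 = 589280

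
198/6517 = 198/6517=0.03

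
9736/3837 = 9736/3837  =  2.54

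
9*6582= 59238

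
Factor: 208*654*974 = 2^6*3^1*13^1*109^1*487^1=132495168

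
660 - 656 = 4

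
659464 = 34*19396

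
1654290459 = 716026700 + 938263759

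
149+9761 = 9910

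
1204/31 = 1204/31 = 38.84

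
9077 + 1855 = 10932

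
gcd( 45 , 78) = 3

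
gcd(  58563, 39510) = 9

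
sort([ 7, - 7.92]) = [ - 7.92,7]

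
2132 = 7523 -5391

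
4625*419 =1937875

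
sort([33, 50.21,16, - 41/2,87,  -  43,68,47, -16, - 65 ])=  [ - 65, - 43,  -  41/2, - 16,16 , 33,  47, 50.21,68, 87 ] 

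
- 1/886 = -1  +  885/886 = - 0.00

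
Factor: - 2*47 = -2^1 * 47^1 = -94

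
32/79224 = 4/9903= 0.00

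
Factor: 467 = 467^1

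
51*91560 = 4669560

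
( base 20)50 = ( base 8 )144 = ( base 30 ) 3a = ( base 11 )91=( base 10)100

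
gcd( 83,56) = 1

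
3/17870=3/17870=0.00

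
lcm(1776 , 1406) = 33744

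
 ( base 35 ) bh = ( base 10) 402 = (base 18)146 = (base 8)622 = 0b110010010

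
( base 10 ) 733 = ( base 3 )1000011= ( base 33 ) M7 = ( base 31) NK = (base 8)1335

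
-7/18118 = -7/18118 = -0.00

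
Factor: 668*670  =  2^3*5^1*67^1 * 167^1 = 447560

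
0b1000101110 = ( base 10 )558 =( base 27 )ki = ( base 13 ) 33C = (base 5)4213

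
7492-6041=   1451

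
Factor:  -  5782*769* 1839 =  - 2^1*3^1*7^2 * 59^1*613^1*769^1 = -8176852362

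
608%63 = 41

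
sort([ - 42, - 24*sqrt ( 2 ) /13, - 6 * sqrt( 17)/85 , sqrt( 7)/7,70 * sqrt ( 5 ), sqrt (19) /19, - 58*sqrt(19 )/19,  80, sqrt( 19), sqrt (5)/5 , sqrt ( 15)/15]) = [ - 42 , - 58 * sqrt( 19) /19,-24*sqrt( 2)/13, - 6*sqrt( 17 ) /85,sqrt(19)/19,sqrt( 15)/15, sqrt( 7) /7,sqrt( 5)/5,  sqrt( 19),80, 70*sqrt( 5) ] 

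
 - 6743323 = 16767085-23510408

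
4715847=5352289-636442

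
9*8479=76311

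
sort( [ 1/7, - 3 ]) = [-3, 1/7]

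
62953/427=62953/427 = 147.43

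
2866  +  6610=9476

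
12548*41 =514468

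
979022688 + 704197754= 1683220442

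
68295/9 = 22765/3 = 7588.33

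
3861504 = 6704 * 576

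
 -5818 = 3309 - 9127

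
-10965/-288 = 38 + 7/96 = 38.07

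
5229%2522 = 185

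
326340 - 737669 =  - 411329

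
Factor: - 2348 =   -  2^2*587^1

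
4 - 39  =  - 35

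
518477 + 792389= 1310866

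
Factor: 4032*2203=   8882496 = 2^6  *3^2*7^1*2203^1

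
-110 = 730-840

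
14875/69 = 14875/69= 215.58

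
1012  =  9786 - 8774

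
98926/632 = 49463/316 = 156.53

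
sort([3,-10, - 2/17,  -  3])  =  [-10, - 3, - 2/17,3 ] 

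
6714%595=169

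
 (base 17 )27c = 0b1011000101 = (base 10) 709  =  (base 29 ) od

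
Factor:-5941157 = -1823^1*3259^1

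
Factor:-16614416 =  - 2^4*7^1*13^1*11411^1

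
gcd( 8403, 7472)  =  1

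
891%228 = 207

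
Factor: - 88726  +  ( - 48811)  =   - 137537^1 = - 137537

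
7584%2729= 2126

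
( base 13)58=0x49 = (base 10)73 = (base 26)2l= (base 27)2j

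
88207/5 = 88207/5 = 17641.40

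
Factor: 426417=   3^1*19^1*7481^1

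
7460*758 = 5654680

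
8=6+2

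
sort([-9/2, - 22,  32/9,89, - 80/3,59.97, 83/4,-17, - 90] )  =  [ - 90,-80/3 , - 22 ,-17, - 9/2, 32/9,83/4,59.97, 89]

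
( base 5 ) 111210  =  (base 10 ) 3930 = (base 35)37a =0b111101011010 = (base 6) 30110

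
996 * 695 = 692220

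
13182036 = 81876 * 161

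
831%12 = 3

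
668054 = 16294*41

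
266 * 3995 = 1062670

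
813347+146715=960062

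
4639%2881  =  1758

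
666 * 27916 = 18592056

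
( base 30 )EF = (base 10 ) 435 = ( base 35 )CF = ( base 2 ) 110110011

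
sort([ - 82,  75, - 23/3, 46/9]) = [ - 82, - 23/3,  46/9,  75 ] 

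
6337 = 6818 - 481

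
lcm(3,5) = 15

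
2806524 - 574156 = 2232368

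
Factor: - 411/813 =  - 137/271 = - 137^1*271^( - 1)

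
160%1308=160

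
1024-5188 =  - 4164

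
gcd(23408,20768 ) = 176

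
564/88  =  6 + 9/22 = 6.41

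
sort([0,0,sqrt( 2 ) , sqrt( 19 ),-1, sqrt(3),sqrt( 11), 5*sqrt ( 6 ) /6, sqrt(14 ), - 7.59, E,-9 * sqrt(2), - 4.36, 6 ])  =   [ - 9 * sqrt(2), - 7.59, -4.36, - 1,0, 0,sqrt( 2 ), sqrt (3), 5* sqrt( 6 )/6, E, sqrt(11 ) , sqrt( 14 ), sqrt (19 ),6]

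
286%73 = 67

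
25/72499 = 25/72499 = 0.00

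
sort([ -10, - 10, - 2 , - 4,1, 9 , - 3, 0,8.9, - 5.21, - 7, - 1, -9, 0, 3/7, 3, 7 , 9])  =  [  -  10, - 10, - 9, - 7, - 5.21, - 4, - 3, - 2, - 1,0, 0, 3/7, 1,3, 7, 8.9,9, 9 ]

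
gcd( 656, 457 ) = 1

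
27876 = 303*92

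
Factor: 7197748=2^2*313^1*5749^1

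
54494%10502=1984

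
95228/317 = 95228/317 =300.40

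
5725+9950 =15675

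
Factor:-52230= - 2^1*3^1*5^1*1741^1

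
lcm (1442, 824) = 5768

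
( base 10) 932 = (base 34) RE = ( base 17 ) 33E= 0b1110100100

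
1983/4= 1983/4= 495.75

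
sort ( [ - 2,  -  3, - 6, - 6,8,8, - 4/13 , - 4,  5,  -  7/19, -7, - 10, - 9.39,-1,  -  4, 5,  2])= [ - 10, - 9.39, - 7,  -  6, - 6,-4 ,  -  4, - 3, -2, - 1, - 7/19, - 4/13 , 2, 5,5, 8,8 ]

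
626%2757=626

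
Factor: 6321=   3^1*7^2*43^1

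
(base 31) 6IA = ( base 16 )18be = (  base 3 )22200121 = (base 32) 65U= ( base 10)6334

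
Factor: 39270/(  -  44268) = -55/62 = - 2^(-1 ) *5^1*11^1 * 31^(  -  1 ) 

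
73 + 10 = 83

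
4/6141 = 4/6141 =0.00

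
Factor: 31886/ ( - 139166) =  - 107/467= - 107^1*467^( - 1 ) 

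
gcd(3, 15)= 3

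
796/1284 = 199/321 = 0.62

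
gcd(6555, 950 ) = 95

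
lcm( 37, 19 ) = 703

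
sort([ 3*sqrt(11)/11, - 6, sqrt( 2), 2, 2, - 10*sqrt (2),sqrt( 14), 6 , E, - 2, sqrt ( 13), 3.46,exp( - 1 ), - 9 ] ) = [ - 10 *sqrt( 2),-9, - 6,-2, exp(-1) , 3 *sqrt( 11) /11, sqrt(2),2,2,  E,3.46, sqrt(13 ), sqrt(14), 6]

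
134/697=134/697 = 0.19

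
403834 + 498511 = 902345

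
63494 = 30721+32773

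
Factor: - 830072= - 2^3*19^1*43^1*127^1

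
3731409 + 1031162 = 4762571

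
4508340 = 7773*580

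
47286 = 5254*9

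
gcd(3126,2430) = 6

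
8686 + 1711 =10397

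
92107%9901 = 2998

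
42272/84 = 10568/21 = 503.24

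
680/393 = 1+287/393 = 1.73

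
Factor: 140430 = 2^1 *3^1*5^1*31^1  *151^1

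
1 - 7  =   -6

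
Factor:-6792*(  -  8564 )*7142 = 415426485696 = 2^6* 3^1*283^1*2141^1*3571^1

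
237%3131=237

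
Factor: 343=7^3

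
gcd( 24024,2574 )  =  858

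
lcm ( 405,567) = 2835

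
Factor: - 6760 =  - 2^3*5^1*  13^2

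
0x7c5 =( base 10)1989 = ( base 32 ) 1u5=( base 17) 6f0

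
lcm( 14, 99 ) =1386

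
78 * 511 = 39858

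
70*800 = 56000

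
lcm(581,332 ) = 2324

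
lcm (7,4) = 28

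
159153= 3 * 53051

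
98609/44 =2241 + 5/44= 2241.11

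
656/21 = 656/21=31.24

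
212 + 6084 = 6296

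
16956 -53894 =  - 36938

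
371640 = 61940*6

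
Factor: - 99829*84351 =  - 8420675979 = - 3^1*31^1*907^1*99829^1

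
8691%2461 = 1308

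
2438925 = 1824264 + 614661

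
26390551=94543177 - 68152626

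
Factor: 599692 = 2^2 * 17^1*8819^1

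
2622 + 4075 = 6697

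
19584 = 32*612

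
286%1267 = 286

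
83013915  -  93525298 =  - 10511383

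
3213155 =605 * 5311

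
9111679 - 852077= 8259602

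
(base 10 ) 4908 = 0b1001100101100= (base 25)7L8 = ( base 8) 11454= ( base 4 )1030230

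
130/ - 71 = -2+12/71 = -1.83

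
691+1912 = 2603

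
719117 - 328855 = 390262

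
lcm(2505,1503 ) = 7515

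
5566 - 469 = 5097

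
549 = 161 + 388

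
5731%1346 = 347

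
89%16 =9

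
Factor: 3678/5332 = 1839/2666 = 2^( - 1 ) * 3^1*31^( - 1 )*43^( - 1) * 613^1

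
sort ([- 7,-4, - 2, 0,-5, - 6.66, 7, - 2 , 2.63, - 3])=[ - 7, -6.66, -5, - 4, - 3, - 2, - 2,  0,  2.63,7]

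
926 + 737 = 1663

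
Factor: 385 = 5^1* 7^1*11^1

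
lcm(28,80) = 560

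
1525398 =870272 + 655126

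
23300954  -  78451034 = - 55150080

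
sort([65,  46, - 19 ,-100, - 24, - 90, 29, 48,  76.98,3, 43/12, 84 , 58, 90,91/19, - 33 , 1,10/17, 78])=[ - 100, - 90, - 33 , - 24,  -  19, 10/17, 1, 3,43/12,91/19,  29,46, 48 , 58, 65,76.98,78, 84, 90] 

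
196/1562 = 98/781 = 0.13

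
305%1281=305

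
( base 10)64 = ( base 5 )224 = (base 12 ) 54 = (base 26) 2c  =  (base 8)100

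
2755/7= 393 + 4/7= 393.57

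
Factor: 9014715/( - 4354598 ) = -2^ ( - 1 )* 3^2*5^1*67^( - 1 )*163^1*1229^1*32497^( - 1) 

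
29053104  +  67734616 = 96787720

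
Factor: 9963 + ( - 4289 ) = 2^1* 2837^1 = 5674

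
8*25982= 207856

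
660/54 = 12 + 2/9  =  12.22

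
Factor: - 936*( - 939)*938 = 824411952 = 2^4*3^3 * 7^1 * 13^1 * 67^1*313^1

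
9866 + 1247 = 11113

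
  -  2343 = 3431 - 5774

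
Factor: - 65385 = -3^2*5^1 * 1453^1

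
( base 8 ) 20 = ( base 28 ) G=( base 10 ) 16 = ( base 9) 17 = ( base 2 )10000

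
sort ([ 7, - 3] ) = [ - 3, 7 ] 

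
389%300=89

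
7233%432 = 321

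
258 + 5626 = 5884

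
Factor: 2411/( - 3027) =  - 3^( - 1)*1009^( - 1)*2411^1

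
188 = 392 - 204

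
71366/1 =71366 = 71366.00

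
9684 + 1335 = 11019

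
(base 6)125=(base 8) 65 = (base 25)23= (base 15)38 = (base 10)53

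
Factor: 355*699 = 248145  =  3^1*5^1*71^1 * 233^1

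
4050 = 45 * 90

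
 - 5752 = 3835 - 9587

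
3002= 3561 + - 559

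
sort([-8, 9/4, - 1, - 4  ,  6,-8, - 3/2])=[  -  8,  -  8, - 4,-3/2,  -  1,  9/4,6]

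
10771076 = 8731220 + 2039856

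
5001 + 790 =5791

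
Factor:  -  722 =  - 2^1*19^2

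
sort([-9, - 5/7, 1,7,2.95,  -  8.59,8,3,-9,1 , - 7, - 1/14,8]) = [  -  9,-9, - 8.59,-7, - 5/7, - 1/14,1,  1,2.95, 3,7,8,8] 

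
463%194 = 75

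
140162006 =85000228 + 55161778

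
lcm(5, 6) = 30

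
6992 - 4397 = 2595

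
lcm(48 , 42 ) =336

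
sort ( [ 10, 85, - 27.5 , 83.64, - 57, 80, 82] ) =[-57,-27.5,10,80, 82, 83.64, 85]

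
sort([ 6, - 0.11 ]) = [-0.11, 6] 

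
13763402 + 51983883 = 65747285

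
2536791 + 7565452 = 10102243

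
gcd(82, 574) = 82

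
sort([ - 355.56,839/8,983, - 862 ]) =[  -  862,  -  355.56, 839/8,983] 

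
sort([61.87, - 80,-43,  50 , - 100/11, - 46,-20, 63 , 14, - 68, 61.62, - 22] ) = [ - 80,-68 , - 46, - 43 ,- 22, - 20, - 100/11, 14,50, 61.62,61.87, 63]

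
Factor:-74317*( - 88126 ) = 2^1*139^1 *317^1*74317^1 = 6549259942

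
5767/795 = 7 + 202/795=7.25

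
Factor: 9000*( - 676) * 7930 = -48246120000 = - 2^6*3^2*5^4*13^3 *61^1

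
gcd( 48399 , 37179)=51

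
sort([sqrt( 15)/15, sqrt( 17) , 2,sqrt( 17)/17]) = [sqrt( 17) /17,sqrt( 15)/15 , 2, sqrt( 17 ) ] 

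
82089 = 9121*9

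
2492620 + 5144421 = 7637041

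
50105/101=50105/101 = 496.09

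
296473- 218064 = 78409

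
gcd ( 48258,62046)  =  6894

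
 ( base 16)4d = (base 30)2H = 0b1001101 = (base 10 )77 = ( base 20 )3h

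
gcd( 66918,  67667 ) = 1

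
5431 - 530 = 4901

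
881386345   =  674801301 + 206585044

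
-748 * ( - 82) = 61336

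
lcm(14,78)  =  546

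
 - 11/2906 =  - 1+2895/2906 = - 0.00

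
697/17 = 41 = 41.00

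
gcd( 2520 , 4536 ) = 504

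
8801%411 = 170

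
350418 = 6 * 58403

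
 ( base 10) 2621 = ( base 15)B9B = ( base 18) 81B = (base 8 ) 5075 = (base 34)293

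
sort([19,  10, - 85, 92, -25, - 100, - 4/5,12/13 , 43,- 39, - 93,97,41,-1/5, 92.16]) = [ -100,-93, - 85,- 39 , - 25,-4/5, - 1/5,  12/13, 10,19, 41, 43, 92, 92.16,97] 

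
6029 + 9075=15104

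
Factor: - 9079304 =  - 2^3*13^1*67^1*1303^1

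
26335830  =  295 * 89274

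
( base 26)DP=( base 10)363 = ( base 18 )123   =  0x16B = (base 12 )263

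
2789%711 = 656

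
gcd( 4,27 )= 1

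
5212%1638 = 298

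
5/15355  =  1/3071=0.00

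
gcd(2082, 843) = 3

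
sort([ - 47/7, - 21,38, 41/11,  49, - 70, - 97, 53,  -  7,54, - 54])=[ - 97 , - 70 , - 54, - 21, - 7,-47/7, 41/11, 38, 49  ,  53,54 ]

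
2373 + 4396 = 6769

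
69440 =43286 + 26154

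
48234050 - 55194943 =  - 6960893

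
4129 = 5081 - 952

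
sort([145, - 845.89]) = [ - 845.89,145 ] 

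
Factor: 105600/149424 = 2^3*5^2*283^(-1 )= 200/283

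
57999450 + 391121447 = 449120897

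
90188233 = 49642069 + 40546164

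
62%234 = 62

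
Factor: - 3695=-5^1*739^1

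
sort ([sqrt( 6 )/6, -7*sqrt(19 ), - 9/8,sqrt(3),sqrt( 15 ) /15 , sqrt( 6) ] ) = [ - 7 * sqrt(19), - 9/8 , sqrt(15 ) /15 , sqrt(6)/6, sqrt ( 3),  sqrt(6) ] 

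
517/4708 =47/428 = 0.11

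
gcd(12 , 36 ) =12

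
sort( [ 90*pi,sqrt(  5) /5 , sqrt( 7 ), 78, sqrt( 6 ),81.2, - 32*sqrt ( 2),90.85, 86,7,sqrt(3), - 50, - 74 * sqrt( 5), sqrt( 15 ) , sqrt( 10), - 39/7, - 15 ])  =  [ - 74*sqrt(5 ), - 50, - 32*sqrt( 2 ), - 15, - 39/7,sqrt( 5)/5, sqrt( 3 ), sqrt( 6 ), sqrt( 7)  ,  sqrt( 10 ), sqrt( 15 ), 7,78,81.2,86, 90.85,  90*pi ] 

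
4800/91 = 52 + 68/91 = 52.75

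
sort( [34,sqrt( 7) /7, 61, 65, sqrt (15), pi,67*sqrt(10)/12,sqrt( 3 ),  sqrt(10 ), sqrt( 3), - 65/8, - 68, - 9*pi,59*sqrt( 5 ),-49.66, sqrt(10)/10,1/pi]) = [-68, - 49.66, -9*pi, - 65/8, sqrt(10) /10,1/pi, sqrt( 7 )/7,sqrt(3 ),sqrt( 3 ),  pi,sqrt( 10 ),sqrt(15),67*sqrt( 10) /12, 34,61,65, 59*sqrt(5)]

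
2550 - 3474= -924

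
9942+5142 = 15084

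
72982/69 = 72982/69 = 1057.71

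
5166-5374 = -208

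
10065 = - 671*(  -  15)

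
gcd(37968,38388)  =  84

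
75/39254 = 75/39254 = 0.00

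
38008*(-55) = -2090440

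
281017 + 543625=824642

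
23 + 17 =40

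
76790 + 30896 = 107686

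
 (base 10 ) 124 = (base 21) 5J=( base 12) A4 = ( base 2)1111100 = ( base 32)3S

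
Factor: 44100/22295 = 2^2*3^2 * 5^1 * 7^( - 1) * 13^( - 1)= 180/91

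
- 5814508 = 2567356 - 8381864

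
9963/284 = 35 + 23/284 = 35.08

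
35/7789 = 35/7789 =0.00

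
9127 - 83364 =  - 74237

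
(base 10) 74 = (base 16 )4A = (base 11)68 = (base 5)244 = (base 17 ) 46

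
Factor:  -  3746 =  - 2^1*1873^1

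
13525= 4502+9023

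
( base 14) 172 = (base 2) 100101000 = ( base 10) 296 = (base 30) 9Q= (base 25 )BL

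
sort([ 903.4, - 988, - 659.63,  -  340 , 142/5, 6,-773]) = [ - 988, - 773, - 659.63 , - 340,6, 142/5,903.4]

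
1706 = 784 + 922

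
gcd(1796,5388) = 1796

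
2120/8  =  265 = 265.00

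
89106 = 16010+73096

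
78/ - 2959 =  - 1 + 2881/2959 = - 0.03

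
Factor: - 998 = -2^1*499^1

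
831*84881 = 70536111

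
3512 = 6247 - 2735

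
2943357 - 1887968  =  1055389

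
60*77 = 4620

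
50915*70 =3564050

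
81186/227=81186/227 = 357.65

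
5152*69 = 355488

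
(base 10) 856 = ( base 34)p6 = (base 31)RJ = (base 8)1530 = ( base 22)1GK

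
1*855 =855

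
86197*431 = 37150907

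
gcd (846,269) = 1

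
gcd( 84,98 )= 14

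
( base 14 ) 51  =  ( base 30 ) 2B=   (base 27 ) 2H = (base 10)71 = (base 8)107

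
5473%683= 9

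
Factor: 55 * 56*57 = 175560=2^3*3^1*5^1*7^1*11^1*19^1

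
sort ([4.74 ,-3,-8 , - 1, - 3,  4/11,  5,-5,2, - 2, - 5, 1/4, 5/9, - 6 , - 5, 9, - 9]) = [ - 9, - 8, -6, - 5, - 5, - 5 , - 3,-3, - 2 , - 1, 1/4 , 4/11, 5/9, 2, 4.74, 5,9 ] 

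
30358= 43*706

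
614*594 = 364716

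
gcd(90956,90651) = 1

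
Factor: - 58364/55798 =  - 29182/27899   =  -2^1*23^( - 1 )*1213^( - 1)*14591^1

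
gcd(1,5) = 1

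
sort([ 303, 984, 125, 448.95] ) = [125, 303, 448.95,984]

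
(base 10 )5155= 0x1423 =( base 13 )2467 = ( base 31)5b9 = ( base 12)2b97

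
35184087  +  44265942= 79450029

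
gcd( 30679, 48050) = 1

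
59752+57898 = 117650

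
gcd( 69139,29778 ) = 7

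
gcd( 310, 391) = 1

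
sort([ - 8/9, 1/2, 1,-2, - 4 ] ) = [ - 4, -2, - 8/9,1/2,  1] 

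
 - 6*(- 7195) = 43170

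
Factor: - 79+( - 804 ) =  - 883^1 = - 883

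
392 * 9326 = 3655792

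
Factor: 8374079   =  7^1*19^1*79^1 *797^1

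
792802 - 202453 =590349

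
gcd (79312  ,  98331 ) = 1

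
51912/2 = 25956 = 25956.00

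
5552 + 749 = 6301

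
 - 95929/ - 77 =1245 + 64/77  =  1245.83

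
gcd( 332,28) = 4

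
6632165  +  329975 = 6962140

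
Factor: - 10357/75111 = -3^( - 1 )*10357^1*25037^( - 1)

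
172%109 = 63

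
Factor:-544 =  - 2^5*17^1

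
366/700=183/350  =  0.52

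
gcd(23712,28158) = 1482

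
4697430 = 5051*930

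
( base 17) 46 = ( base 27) 2k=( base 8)112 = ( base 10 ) 74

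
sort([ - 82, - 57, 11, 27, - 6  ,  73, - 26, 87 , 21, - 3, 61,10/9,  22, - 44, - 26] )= [ - 82, - 57, - 44, - 26, - 26, - 6, - 3, 10/9,11, 21, 22, 27,61,73, 87]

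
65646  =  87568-21922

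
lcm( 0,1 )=0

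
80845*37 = 2991265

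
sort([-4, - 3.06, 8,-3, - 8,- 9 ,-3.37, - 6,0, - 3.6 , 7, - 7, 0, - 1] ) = [-9, - 8, -7, - 6,- 4, - 3.6,-3.37, - 3.06, - 3,  -  1,0, 0,7, 8 ] 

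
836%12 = 8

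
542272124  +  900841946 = 1443114070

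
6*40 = 240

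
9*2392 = 21528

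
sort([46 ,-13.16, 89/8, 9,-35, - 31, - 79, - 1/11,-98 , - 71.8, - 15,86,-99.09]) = [ - 99.09,-98, - 79, - 71.8, - 35,-31, - 15, - 13.16, - 1/11, 9,89/8, 46,  86 ]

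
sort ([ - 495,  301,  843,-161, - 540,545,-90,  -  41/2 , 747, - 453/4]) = [ - 540,  -  495,  -  161, - 453/4, - 90, - 41/2,301,545, 747, 843 ] 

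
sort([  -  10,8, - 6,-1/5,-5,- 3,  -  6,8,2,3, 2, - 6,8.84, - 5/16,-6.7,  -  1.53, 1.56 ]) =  [- 10, - 6.7, - 6,- 6,- 6,  -  5, - 3, - 1.53 ,-5/16,- 1/5,1.56,2, 2,3,8,8,  8.84 ]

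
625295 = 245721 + 379574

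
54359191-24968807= 29390384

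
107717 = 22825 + 84892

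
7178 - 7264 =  - 86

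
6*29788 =178728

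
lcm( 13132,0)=0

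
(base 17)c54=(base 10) 3557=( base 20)8HH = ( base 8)6745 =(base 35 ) 2VM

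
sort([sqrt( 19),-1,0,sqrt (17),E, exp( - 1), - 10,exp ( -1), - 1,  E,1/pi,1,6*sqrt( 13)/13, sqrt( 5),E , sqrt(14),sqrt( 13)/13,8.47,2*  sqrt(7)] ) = [ - 10, - 1, - 1,  0,sqrt(13)/13,1/pi,exp(- 1), exp (-1), 1, 6 * sqrt(13 )/13,sqrt ( 5), E,E,E, sqrt(14),sqrt(17),sqrt(19),2*sqrt( 7),8.47] 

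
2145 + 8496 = 10641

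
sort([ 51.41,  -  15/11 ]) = [ - 15/11,51.41 ]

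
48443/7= 6920 + 3/7=6920.43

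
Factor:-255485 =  - 5^1*  37^1*1381^1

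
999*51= 50949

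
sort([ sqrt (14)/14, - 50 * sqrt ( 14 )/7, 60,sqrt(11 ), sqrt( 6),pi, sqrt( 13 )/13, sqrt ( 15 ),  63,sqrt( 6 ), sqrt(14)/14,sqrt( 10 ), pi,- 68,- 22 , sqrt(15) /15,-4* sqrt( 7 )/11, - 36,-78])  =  [  -  78, - 68, - 36, - 50*sqrt(14) /7, - 22, - 4*sqrt(7)/11 , sqrt(15 )/15,sqrt(14)/14, sqrt(14 )/14,sqrt(13 ) /13,  sqrt(6),sqrt( 6 ), pi, pi, sqrt(10 ), sqrt(11 ),sqrt(15 ), 60, 63]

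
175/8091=175/8091=0.02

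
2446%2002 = 444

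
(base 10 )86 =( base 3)10012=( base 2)1010110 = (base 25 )3b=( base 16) 56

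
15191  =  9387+5804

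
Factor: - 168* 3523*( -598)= 2^4*3^1 *7^1* 13^2*23^1 * 271^1 = 353934672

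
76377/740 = 76377/740 = 103.21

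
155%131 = 24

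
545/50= 109/10 = 10.90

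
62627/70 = 894  +  47/70 = 894.67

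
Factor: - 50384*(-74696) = 2^7*47^1*67^1*9337^1 = 3763483264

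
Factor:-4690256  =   - 2^4*433^1*677^1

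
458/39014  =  229/19507 = 0.01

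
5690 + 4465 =10155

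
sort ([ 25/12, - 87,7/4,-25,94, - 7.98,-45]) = [  -  87, - 45, - 25, -7.98, 7/4, 25/12, 94 ] 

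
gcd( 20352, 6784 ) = 6784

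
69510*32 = 2224320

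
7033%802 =617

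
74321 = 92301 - 17980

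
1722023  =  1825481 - 103458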